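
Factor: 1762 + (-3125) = -1 * 29^1 * 47^1 = -1363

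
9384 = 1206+8178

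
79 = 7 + 72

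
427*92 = 39284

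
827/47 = 17 + 28/47 ≈ 17.60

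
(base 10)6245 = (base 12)3745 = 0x1865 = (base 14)23c1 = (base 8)14145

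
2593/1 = 2593 = 2593.00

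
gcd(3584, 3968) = 128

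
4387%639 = 553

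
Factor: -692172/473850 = -1 * 2^1 * 3^(-3) * 5^(-2) * 17^1 * 29^1 = -986/675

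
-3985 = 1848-5833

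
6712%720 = 232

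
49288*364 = 17940832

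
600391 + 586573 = 1186964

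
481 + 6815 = 7296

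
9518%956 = 914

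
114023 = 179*637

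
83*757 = 62831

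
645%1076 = 645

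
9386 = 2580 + 6806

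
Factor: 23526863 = 23526863^1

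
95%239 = 95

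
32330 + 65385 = 97715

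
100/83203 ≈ 0.00120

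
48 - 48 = 0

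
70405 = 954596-884191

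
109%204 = 109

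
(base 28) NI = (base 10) 662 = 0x296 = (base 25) 11C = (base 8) 1226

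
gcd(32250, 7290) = 30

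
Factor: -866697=-1*3^1*13^1*71^1*313^1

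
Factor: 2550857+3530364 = 71^1*97^1*883^1 = 6081221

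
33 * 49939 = 1647987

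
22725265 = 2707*8395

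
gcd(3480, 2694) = 6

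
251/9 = 27+8/9 ≈ 27.89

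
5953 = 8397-2444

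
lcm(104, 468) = 936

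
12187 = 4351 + 7836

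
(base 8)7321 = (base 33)3fv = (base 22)7i9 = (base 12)2241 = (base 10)3793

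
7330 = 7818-488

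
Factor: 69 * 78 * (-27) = -1 * 2^1 * 3^5 * 13^1 * 23^1 = -145314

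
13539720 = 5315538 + 8224182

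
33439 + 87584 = 121023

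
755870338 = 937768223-181897885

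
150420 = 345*436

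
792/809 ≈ 0.979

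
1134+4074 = 5208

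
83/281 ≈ 0.295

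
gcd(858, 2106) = 78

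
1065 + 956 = 2021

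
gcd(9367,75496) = 1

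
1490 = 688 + 802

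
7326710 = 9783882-2457172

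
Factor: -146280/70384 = -1*2^(-1)*3^1*5^1*23^1*83^(-1) = -345/166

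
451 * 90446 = 40791146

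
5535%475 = 310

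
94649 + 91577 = 186226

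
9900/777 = 12 + 192/259 ≈ 12.74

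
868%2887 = 868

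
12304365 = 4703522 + 7600843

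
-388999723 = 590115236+-979114959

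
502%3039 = 502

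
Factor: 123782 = 2^1*59^1*1049^1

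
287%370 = 287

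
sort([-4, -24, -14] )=[-24, -14, -4] 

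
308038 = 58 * 5311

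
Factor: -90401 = -1*90401^1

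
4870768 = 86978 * 56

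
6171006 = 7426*831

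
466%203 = 60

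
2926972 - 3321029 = -394057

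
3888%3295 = 593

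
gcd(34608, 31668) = 84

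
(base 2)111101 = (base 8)75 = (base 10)61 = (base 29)23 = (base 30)21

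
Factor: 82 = 2^1 * 41^1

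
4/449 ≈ 0.00891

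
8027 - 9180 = -1153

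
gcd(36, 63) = 9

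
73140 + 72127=145267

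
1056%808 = 248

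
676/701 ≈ 0.964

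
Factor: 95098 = 2^1 * 17^1 * 2797^1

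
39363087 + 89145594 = 128508681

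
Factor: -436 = -1*2^2*109^1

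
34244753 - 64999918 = -30755165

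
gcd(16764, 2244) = 132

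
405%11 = 9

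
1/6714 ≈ 0.000149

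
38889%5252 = 2125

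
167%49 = 20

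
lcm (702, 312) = 2808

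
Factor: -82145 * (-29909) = 5^1 * 7^1 * 11^1 * 2347^1 * 2719^1 = 2456874805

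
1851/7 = 264 + 3/7 ≈ 264.43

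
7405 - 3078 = 4327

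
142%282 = 142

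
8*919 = 7352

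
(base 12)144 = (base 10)196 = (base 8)304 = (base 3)21021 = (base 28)70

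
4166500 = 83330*50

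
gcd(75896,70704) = 8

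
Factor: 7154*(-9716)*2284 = -1*2^5*7^3*73^1*347^1*571^1 = -158756874976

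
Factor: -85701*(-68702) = 2^1*3^1*7^2*11^1*53^1*34351^1 = 5887830102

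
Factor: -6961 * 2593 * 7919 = -1 * 2593^1 * 6961^1 * 7919^1 = -142936944287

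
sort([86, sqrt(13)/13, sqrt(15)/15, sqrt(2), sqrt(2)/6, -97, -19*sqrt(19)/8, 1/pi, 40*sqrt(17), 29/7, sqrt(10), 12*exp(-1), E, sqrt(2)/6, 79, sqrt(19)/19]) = [-97, -19*sqrt(19)/8, sqrt(19)/19, sqrt(2)/6, sqrt(2)/6, sqrt(15)/15, sqrt(13)/13, 1/pi, sqrt(2), E, sqrt(10), 29/7, 12*exp(-1), 79, 86, 40*sqrt(17)]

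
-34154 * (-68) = 2322472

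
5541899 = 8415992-2874093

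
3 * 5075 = 15225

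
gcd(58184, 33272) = 8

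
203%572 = 203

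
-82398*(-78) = 6427044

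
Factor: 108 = 2^2*3^3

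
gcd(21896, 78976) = 8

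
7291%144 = 91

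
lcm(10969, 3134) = 21938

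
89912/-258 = -44956/129 ≈ -348.50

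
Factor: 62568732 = 2^2*3^1*5214061^1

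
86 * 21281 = 1830166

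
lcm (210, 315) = 630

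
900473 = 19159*47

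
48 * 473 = 22704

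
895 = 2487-1592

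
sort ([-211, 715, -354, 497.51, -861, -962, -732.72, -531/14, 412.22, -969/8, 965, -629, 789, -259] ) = [-962, -861, -732.72, -629, -354, -259, -211, -969/8, -531/14, 412.22, 497.51, 715, 789, 965] 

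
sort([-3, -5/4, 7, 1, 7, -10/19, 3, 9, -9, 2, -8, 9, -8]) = [-9, -8, -8, -3, -5/4, -10/19, 1, 2, 3, 7, 7, 9, 9]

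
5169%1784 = 1601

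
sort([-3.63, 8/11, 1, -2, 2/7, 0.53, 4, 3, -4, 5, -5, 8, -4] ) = [-5, -4, -4, -3.63, -2, 2/7, 0.53, 8/11, 1, 3, 4, 5, 8] 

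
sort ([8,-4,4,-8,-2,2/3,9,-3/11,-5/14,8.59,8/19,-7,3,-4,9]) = [-8,-7,-4,-4,-2,-5/14,-3/11,8/19,2/3,3,4,8,8.59,9,9]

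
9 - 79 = -70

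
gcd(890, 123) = 1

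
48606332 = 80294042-31687710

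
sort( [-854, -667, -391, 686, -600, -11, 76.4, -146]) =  [-854, -667, -600, -391, -146, -11, 76.4, 686]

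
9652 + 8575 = 18227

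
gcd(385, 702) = 1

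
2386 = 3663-1277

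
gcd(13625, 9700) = 25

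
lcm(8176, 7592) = 106288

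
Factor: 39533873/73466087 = 29^1*101^(-1)*139^(-1)*229^1*5233^(-1)*5953^1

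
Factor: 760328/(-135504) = -1 * 2^(-1) * 3^(-2) * 101^1 = -101/18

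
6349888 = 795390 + 5554498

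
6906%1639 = 350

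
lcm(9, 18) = 18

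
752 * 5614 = 4221728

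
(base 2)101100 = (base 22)20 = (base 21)22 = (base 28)1g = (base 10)44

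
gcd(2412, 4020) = 804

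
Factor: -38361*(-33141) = 3^2*19^1*673^1*11047^1 = 1271321901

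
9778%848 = 450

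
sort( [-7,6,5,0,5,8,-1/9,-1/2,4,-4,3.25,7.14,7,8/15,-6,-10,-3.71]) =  [-10,-7,-6,-4,-3.71,-1/2,-1/9,0,8/15,3.25,4,5,5,6,7,7.14,8]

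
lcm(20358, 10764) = 936468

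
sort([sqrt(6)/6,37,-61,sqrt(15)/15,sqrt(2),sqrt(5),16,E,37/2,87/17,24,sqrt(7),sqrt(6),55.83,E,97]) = [-61,sqrt(15)/15,sqrt(6)/6,sqrt(2),sqrt(5),sqrt(6),sqrt(7),E,E,87/17,16,37/2,24,37,55.83,97]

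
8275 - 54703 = -46428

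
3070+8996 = 12066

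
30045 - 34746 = -4701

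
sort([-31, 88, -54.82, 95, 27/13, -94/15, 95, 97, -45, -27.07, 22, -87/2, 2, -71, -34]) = [-71, -54.82, -45, -87/2, -34, -31, -27.07, -94/15, 2, 27/13, 22, 88, 95, 95, 97]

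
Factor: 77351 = 77351^1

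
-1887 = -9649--7762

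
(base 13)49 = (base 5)221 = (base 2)111101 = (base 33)1s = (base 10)61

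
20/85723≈0.000233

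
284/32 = 8 + 7/8 ≈ 8.88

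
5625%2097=1431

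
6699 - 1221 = 5478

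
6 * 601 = 3606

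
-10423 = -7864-2559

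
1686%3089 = 1686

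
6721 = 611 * 11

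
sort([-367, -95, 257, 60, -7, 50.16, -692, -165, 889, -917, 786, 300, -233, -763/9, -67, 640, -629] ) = [-917, -692, -629, -367, -233, -165, -95, -763/9, -67, -7, 50.16, 60, 257, 300, 640, 786, 889] 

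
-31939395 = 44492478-76431873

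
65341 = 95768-30427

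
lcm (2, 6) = 6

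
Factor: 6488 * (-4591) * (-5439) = 2^3 * 3^1 * 7^2 * 37^1 * 811^1 * 4591^1 = 162008273112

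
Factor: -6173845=-1*5^1*1234769^1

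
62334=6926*9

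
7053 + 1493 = 8546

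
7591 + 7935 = 15526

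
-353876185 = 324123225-677999410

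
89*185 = 16465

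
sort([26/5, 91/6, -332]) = [-332, 26/5, 91/6]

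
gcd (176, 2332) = 44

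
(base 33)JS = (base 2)1010001111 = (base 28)NB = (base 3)220021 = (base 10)655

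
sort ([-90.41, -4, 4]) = [-90.41, -4, 4]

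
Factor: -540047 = -1*101^1*5347^1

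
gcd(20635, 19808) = 1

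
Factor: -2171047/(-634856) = 2^(-3)*811^1*2677^1*79357^(-1)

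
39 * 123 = 4797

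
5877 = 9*653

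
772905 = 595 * 1299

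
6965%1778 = 1631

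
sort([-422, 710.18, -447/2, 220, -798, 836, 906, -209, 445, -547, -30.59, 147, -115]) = [-798, -547, -422, -447/2, -209, -115, -30.59, 147, 220, 445, 710.18, 836, 906]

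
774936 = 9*86104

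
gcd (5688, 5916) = 12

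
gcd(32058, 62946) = 234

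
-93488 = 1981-95469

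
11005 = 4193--6812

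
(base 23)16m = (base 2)1010110001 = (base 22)197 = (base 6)3105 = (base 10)689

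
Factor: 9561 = 3^1*3187^1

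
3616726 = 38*95177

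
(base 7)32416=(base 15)25ed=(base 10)8098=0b1111110100010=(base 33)7ed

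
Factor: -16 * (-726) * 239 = 2^5 * 3^1 * 11^2 * 239^1 = 2776224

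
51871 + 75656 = 127527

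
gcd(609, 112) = 7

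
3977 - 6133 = -2156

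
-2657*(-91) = 241787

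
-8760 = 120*(-73)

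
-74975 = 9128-84103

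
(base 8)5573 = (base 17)a2f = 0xb7b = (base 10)2939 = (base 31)31p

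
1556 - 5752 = -4196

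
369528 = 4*92382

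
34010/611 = 55 + 405/611 ≈ 55.66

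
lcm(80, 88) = 880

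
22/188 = 11/94 ≈ 0.117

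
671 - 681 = -10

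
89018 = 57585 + 31433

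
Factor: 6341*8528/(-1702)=-1*2^3*13^1*17^1*23^(-1)*37^(-1)*41^1*373^1=-27038024/851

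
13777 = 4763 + 9014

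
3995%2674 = 1321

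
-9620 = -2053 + -7567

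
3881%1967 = 1914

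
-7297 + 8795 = 1498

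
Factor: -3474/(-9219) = 2^1*3^1*7^(-1)*193^1*439^(-1) = 1158/3073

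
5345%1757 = 74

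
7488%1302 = 978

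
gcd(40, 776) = 8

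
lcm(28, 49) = 196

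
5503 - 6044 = -541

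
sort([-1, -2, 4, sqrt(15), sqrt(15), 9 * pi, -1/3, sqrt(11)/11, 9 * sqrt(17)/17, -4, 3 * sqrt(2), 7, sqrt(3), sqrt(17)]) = [-4, -2, -1, -1/3, sqrt(11)/11, sqrt(3), 9 * sqrt(17)/17, sqrt(15), sqrt(15), 4, sqrt(17), 3 * sqrt(2), 7, 9 * pi]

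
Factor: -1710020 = -1*2^2*5^1*13^1*6577^1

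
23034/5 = 4606 + 4/5 = 4606.80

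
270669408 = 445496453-174827045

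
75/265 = 15/53 ≈ 0.283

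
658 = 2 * 329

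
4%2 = 0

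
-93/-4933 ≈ 0.0189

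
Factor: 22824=2^3*3^2*317^1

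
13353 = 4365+8988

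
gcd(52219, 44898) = 1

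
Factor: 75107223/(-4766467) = -1 * 3^3 * 31^(-1) * 153757^(-1) * 2781749^1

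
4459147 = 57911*77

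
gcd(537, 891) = 3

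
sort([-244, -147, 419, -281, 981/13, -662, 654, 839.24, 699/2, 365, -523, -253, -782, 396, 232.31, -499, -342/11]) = [-782, -662, -523, -499, -281, -253, -244, -147, -342/11, 981/13, 232.31, 699/2, 365, 396, 419, 654, 839.24]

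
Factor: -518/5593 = -1*2^1*17^(-1)*37^1*47^(-1) = -74/799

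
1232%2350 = 1232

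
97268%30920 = 4508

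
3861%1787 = 287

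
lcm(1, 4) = 4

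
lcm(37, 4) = 148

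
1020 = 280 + 740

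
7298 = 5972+1326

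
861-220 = 641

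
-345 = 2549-2894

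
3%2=1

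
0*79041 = 0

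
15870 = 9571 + 6299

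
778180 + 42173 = 820353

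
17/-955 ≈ -0.0178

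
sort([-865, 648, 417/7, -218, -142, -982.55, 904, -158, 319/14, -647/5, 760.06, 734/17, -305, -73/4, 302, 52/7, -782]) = [-982.55, -865, -782, -305, -218, -158, -142, -647/5, -73/4, 52/7, 319/14, 734/17, 417/7, 302, 648, 760.06, 904]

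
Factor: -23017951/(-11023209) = 3^(-6)*11^2*181^1*1051^1*15121^(-1)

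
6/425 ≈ 0.0141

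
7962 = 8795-833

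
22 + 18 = 40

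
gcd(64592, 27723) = 1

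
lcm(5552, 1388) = 5552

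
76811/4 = 19202 + 3/4 = 19202.75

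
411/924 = 137/308 ≈ 0.445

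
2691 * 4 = 10764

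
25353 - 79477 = -54124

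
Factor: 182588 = 2^2*7^1*6521^1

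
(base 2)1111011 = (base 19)69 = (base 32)3r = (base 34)3l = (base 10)123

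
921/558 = 307/186 ≈ 1.65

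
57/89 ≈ 0.640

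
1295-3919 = -2624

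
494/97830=247/48915 ≈ 0.00505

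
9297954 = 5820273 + 3477681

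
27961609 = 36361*769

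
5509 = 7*787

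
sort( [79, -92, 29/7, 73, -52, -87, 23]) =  [-92, -87, -52, 29/7, 23, 73, 79]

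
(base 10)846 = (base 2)1101001110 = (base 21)1j6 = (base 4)31032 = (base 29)105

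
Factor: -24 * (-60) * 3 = 2^5 * 3^3 * 5^1 = 4320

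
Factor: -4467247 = -1 * 29^1 * 154043^1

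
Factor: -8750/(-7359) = 2^1*3^(-1)*5^4*7^1*11^(-1)*223^(-1)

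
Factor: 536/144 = 2^(-1) * 3^(-2) * 67^1 = 67/18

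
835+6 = 841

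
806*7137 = 5752422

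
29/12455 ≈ 0.00233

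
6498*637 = 4139226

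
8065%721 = 134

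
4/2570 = 2/1285≈0.00156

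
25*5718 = 142950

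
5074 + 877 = 5951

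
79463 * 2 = 158926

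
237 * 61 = 14457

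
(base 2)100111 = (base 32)17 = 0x27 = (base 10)39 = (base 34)15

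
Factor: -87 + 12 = -1*3^1*5^2 = -75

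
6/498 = 1/83 ≈ 0.0120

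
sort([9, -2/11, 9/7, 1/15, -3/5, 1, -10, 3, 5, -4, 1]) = [-10, -4, -3/5, -2/11, 1/15, 1, 1, 9/7, 3, 5, 9]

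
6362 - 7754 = -1392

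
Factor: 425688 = 2^3*3^1*17737^1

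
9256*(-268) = -2480608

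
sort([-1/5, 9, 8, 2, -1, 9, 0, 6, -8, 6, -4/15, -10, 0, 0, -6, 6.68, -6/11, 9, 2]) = [-10, -8, -6, -1, -6/11, -4/15, -1/5, 0, 0, 0, 2, 2, 6, 6, 6.68, 8, 9, 9, 9]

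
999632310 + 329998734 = 1329631044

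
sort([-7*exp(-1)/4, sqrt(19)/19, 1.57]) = [-7*exp(-1)/4, sqrt(19)/19, 1.57]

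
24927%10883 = 3161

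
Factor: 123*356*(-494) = -1*2^3*3^1*13^1*19^1*41^1*89^1 = -21631272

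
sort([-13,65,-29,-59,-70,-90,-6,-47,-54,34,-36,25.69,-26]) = [-90,-70,-59,-54,-47,-36,-29,-26,-13,-6,25.69,34,65]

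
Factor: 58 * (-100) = -1 * 2^3 * 5^2 * 29^1 = -5800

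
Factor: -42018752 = -1*2^6*47^1*61^1*229^1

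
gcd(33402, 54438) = 6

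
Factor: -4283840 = -1 * 2^6 * 5^1 * 11^1 * 1217^1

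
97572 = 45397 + 52175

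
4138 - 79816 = -75678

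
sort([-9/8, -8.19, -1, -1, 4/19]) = [-8.19, -9/8, -1, -1, 4/19]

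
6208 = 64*97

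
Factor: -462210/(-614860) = 2^(-1)*3^1*7^1*31^1*433^(-1) = 651/866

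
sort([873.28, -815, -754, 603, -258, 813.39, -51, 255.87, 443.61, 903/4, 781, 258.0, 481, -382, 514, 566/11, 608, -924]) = [-924, -815, -754, -382, -258, -51, 566/11, 903/4, 255.87, 258.0, 443.61, 481, 514, 603, 608, 781, 813.39, 873.28]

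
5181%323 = 13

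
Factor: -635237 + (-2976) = -1*37^1*47^1*367^1 = -638213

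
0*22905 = 0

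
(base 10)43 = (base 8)53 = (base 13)34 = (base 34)19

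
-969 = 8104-9073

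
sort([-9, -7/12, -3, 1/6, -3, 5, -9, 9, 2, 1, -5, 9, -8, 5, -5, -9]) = [-9, -9, -9, -8, -5, -5, -3, -3, -7/12, 1/6, 1, 2, 5, 5, 9, 9]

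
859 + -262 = 597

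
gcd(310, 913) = 1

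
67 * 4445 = 297815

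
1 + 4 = 5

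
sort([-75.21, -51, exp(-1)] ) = [-75.21, -51, exp(-1)] 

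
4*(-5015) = -20060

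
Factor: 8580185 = 5^1*1716037^1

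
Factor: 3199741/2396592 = 2^(-4)*3^(-2)*11^(-1)*17^(-1)*89^(-1)*3199741^1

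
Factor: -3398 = -1*2^1*1699^1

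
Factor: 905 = 5^1*181^1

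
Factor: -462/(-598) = 3^1 * 7^1 * 11^1 * 13^(-1) * 23^(-1) = 231/299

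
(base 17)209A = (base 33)95N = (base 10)9989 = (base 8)23405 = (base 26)EK5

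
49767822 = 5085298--44682524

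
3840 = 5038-1198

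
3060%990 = 90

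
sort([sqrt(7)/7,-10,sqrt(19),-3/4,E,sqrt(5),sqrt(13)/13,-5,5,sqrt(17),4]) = [-10,-5,-3/4,sqrt(13)/13,sqrt(7)/7,sqrt(5),E,4,sqrt(17),sqrt(19),5]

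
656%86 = 54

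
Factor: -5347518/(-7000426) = 3^1*11^1*29^(-1)*137^(-1)*881^(-1)*81023^1 = 2673759/3500213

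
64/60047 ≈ 0.00107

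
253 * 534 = 135102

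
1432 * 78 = 111696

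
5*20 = 100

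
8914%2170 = 234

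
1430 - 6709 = -5279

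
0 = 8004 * 0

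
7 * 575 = 4025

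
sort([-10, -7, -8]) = [-10, -8, -7]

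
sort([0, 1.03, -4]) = [-4, 0, 1.03]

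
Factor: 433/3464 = 2^(-3) = 1/8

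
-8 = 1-9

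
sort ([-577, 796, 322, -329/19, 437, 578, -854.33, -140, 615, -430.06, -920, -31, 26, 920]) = [-920, -854.33, -577, -430.06, -140, -31, -329/19, 26, 322, 437, 578, 615, 796, 920]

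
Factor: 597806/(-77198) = -1 * 11^(-2) * 937^1 = -937/121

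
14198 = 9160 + 5038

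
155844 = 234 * 666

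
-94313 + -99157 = -193470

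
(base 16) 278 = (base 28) mg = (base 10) 632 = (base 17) 233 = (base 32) jo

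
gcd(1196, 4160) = 52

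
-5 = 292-297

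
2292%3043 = 2292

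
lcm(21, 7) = 21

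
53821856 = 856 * 62876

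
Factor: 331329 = 3^1*179^1*617^1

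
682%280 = 122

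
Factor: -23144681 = -1*7^1*61^1*67^1*809^1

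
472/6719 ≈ 0.0702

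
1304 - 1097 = 207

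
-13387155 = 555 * (-24121)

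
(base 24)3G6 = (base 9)2813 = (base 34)1SA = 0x846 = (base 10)2118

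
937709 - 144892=792817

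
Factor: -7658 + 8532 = 2^1*19^1*23^1 = 874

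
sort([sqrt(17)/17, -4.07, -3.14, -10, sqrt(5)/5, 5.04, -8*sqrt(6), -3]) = [-8*sqrt(6), -10, -4.07, -3.14, -3, sqrt(17)/17, sqrt(5)/5, 5.04]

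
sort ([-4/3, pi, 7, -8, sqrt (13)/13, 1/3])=[-8, -4/3, sqrt (13)/13, 1/3, pi, 7]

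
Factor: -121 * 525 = -1 * 3^1 * 5^2 * 7^1 * 11^2 = -63525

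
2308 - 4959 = -2651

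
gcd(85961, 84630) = 1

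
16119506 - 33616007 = -17496501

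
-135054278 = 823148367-958202645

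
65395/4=16348 + 3/4=16348.75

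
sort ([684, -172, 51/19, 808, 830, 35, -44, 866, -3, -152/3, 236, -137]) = [-172, -137, -152/3, -44, -3, 51/19, 35, 236, 684, 808, 830, 866]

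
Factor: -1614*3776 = -1*2^7*3^1*59^1*269^1 = -6094464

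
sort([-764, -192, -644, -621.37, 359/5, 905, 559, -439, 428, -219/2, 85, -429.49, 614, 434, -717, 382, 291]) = [-764, -717, -644, -621.37, -439, -429.49, -192, -219/2, 359/5, 85, 291, 382, 428, 434, 559, 614, 905]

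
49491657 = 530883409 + -481391752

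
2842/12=1421/6 ≈ 236.83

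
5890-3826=2064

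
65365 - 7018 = 58347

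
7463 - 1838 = 5625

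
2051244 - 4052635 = -2001391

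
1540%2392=1540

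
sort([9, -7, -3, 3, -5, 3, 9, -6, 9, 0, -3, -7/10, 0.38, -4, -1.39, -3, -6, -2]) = [-7, -6, -6, -5, -4, -3, -3, -3, -2, -1.39, -7/10, 0, 0.38, 3, 3, 9, 9, 9]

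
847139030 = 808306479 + 38832551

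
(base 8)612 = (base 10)394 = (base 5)3034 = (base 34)bk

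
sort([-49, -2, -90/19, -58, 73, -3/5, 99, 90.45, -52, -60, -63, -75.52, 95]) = [-75.52, -63, -60, -58, -52, -49, -90/19, -2, -3/5, 73, 90.45, 95, 99]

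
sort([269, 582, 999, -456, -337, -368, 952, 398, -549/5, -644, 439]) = [-644, -456, -368, -337, -549/5, 269, 398, 439, 582, 952, 999]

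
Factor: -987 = -1*3^1*7^1*47^1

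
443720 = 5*88744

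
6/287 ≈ 0.0209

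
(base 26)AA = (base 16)10E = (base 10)270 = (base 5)2040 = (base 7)534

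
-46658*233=-10871314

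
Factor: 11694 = 2^1*3^1*1949^1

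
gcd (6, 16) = 2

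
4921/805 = 6 + 13/115≈6.11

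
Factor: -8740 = -1*2^2*5^1*19^1*23^1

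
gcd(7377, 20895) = 3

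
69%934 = 69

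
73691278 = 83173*886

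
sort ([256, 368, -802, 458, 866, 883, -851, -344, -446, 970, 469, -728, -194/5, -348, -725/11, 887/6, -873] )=[-873, -851, -802, -728, -446, -348, -344, -725/11, -194/5, 887/6, 256, 368, 458, 469, 866, 883, 970] 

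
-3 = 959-962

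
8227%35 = 2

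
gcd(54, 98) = 2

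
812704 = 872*932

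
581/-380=-1-201/380 ≈ -1.53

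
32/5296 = 2/331 ≈ 0.00604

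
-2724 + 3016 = 292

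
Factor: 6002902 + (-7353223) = -1*3^1*7^1*64301^1 = -1350321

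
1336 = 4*334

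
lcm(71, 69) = 4899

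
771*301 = 232071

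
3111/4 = 777 + 3/4 = 777.75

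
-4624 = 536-5160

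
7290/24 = 303+3/4 = 303.75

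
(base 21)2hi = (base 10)1257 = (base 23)28f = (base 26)1m9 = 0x4e9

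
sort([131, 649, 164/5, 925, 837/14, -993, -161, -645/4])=[-993, -645/4, -161, 164/5, 837/14, 131, 649, 925]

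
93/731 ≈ 0.127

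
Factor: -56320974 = -1*2^1*3^3*23^1*137^1*331^1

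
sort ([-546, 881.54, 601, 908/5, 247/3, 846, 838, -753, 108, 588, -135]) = [-753, -546, -135, 247/3, 108, 908/5, 588, 601, 838, 846, 881.54]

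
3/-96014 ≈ -0.0000312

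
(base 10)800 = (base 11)668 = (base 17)2d1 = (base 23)1bi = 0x320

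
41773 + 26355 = 68128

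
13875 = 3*4625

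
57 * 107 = 6099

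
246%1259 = 246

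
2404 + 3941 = 6345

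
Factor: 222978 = 2^1*3^1*7^1*5309^1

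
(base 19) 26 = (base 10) 44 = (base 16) 2c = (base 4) 230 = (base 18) 28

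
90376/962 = 3476/37 ≈ 93.95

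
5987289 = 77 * 77757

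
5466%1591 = 693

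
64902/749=86 + 488/749 ≈ 86.65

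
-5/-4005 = 1/801 ≈ 0.00125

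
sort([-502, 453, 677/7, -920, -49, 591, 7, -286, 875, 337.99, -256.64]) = [-920, -502, -286, -256.64, -49, 7, 677/7, 337.99, 453, 591, 875]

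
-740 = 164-904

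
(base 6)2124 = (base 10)484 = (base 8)744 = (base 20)144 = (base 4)13210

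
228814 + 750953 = 979767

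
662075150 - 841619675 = -179544525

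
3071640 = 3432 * 895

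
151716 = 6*25286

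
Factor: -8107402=-1*2^1*17^1*67^1*3559^1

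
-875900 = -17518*50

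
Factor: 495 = 3^2 * 5^1 * 11^1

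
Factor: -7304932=-1 * 2^2 * 359^1 * 5087^1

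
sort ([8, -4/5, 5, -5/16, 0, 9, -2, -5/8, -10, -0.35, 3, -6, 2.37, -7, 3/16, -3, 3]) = [-10, -7, -6, -3, -2, -4/5, -5/8, -0.35, -5/16, 0, 3/16, 2.37, 3, 3, 5, 8, 9]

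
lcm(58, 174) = 174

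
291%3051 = 291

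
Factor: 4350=2^1 * 3^1 * 5^2 * 29^1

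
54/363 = 18/121 ≈ 0.149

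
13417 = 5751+7666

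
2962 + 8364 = 11326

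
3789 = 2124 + 1665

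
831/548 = 1 + 283/548 ≈ 1.52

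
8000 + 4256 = 12256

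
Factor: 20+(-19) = 1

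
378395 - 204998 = 173397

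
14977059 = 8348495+6628564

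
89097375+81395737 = 170493112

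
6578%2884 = 810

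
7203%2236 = 495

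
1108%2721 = 1108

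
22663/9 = 2518 + 1/9 ≈ 2518.11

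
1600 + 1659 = 3259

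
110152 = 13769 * 8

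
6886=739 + 6147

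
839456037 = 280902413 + 558553624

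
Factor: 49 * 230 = 2^1 * 5^1 * 7^2 * 23^1 = 11270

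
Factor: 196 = 2^2 * 7^2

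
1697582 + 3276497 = 4974079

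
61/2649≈0.0230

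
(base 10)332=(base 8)514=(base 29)bd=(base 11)282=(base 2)101001100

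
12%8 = 4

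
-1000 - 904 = -1904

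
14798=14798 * 1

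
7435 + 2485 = 9920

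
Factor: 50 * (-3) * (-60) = 2^3 * 3^2 * 5^3 = 9000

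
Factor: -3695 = -1*5^1*739^1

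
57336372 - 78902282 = -21565910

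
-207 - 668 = -875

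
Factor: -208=-1 * 2^4 * 13^1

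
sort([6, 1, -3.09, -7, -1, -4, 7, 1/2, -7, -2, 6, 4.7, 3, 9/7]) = [-7, -7, -4, -3.09, -2, -1, 1/2, 1, 9/7, 3, 4.7, 6, 6, 7]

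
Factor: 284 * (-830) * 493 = -1 * 2^3 * 5^1 * 17^1 * 29^1 * 71^1 * 83^1 = -116209960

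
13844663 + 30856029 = 44700692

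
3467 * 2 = 6934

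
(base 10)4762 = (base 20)bi2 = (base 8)11232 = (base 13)2224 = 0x129a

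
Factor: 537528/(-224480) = -1 * 2^(-2) * 3^1 * 5^(-1) * 23^(-1) * 61^(-1) * 22397^1 = -67191/28060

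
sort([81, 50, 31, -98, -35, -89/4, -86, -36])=[-98, -86, -36, -35, -89/4, 31, 50, 81]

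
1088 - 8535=-7447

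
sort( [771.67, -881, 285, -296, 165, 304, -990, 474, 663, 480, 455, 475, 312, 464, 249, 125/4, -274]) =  [-990, -881, -296, -274, 125/4, 165, 249, 285, 304, 312, 455, 464, 474, 475, 480, 663, 771.67]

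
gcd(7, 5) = 1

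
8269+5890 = 14159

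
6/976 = 3/488 ≈ 0.00615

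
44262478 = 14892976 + 29369502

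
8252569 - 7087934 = 1164635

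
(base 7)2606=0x3da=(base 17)370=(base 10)986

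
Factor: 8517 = 3^1*17^1*167^1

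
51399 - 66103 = -14704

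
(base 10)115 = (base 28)43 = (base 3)11021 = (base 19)61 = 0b1110011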